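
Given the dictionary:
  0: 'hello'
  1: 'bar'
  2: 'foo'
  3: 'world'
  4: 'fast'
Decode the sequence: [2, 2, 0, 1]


Look up each index in the dictionary:
  2 -> 'foo'
  2 -> 'foo'
  0 -> 'hello'
  1 -> 'bar'

Decoded: "foo foo hello bar"


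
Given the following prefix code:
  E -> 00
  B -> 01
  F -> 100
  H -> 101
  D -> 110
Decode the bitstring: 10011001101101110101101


Decoding step by step:
Bits 100 -> F
Bits 110 -> D
Bits 01 -> B
Bits 101 -> H
Bits 101 -> H
Bits 110 -> D
Bits 101 -> H
Bits 101 -> H


Decoded message: FDBHHDHH


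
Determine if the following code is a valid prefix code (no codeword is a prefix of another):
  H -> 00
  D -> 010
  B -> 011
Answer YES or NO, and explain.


Checking each pair (does one codeword prefix another?):
  H='00' vs D='010': no prefix
  H='00' vs B='011': no prefix
  D='010' vs H='00': no prefix
  D='010' vs B='011': no prefix
  B='011' vs H='00': no prefix
  B='011' vs D='010': no prefix
No violation found over all pairs.

YES -- this is a valid prefix code. No codeword is a prefix of any other codeword.


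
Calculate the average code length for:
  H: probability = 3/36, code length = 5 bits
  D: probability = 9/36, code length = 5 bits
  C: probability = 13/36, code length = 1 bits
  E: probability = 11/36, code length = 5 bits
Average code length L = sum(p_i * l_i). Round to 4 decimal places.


Weighted contributions p_i * l_i:
  H: (3/36) * 5 = 15/36
  D: (9/36) * 5 = 45/36
  C: (13/36) * 1 = 13/36
  E: (11/36) * 5 = 55/36
Sum = (15 + 45 + 13 + 55)/36 = 128/36

L = 128/36 = 3.5556 bits/symbol


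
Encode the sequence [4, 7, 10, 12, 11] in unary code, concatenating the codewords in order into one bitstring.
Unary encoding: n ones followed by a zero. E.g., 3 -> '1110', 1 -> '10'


Encode each number as n ones followed by a terminating 0:
  4 -> 11110 (5 bits)
  7 -> 11111110 (8 bits)
  10 -> 11111111110 (11 bits)
  12 -> 1111111111110 (13 bits)
  11 -> 111111111110 (12 bits)
Total length = 5 + 8 + 11 + 13 + 12 = 49 bits.

Unary([4, 7, 10, 12, 11]) = 1111011111110111111111101111111111110111111111110 (49 bits)


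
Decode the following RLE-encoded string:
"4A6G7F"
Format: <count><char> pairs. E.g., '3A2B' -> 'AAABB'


Expanding each <count><char> pair:
  4A -> 'AAAA'
  6G -> 'GGGGGG'
  7F -> 'FFFFFFF'

Decoded = AAAAGGGGGGFFFFFFF


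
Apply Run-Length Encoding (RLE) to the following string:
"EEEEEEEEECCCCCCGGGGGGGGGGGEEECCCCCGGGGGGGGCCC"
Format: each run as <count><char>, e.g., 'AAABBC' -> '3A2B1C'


Scanning runs left to right:
  i=0: run of 'E' x 9 -> '9E'
  i=9: run of 'C' x 6 -> '6C'
  i=15: run of 'G' x 11 -> '11G'
  i=26: run of 'E' x 3 -> '3E'
  i=29: run of 'C' x 5 -> '5C'
  i=34: run of 'G' x 8 -> '8G'
  i=42: run of 'C' x 3 -> '3C'

RLE = 9E6C11G3E5C8G3C


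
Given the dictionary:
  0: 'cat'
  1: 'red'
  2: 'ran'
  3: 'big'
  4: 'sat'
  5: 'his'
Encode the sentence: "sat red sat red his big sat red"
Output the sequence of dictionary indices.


Look up each word in the dictionary:
  'sat' -> 4
  'red' -> 1
  'sat' -> 4
  'red' -> 1
  'his' -> 5
  'big' -> 3
  'sat' -> 4
  'red' -> 1

Encoded: [4, 1, 4, 1, 5, 3, 4, 1]


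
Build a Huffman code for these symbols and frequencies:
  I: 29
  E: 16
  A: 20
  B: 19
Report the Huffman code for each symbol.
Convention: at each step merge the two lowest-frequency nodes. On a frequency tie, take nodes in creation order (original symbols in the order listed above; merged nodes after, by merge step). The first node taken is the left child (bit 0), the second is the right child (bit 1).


Huffman tree construction:
Step 1: Merge E(16) + B(19) = 35
Step 2: Merge A(20) + I(29) = 49
Step 3: Merge (E+B)(35) + (A+I)(49) = 84
Read each symbol's code off the tree from the root (left child = 0, right child = 1).

Codes:
  I: 11 (length 2)
  E: 00 (length 2)
  A: 10 (length 2)
  B: 01 (length 2)
Average code length: 168/84 = 2.0000 bits/symbol


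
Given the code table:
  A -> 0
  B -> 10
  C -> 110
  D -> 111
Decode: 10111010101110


Decoding:
10 -> B
111 -> D
0 -> A
10 -> B
10 -> B
111 -> D
0 -> A


Result: BDABBDA


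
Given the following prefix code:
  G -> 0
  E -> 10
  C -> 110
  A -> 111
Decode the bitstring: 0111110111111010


Decoding step by step:
Bits 0 -> G
Bits 111 -> A
Bits 110 -> C
Bits 111 -> A
Bits 111 -> A
Bits 0 -> G
Bits 10 -> E


Decoded message: GACAAGE


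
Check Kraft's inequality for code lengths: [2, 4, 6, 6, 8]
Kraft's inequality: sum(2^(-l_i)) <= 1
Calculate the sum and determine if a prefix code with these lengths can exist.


Sum = 2^(-2) + 2^(-4) + 2^(-6) + 2^(-6) + 2^(-8)
    = 0.25 + 0.0625 + 0.015625 + 0.015625 + 0.00390625
    = 89/256 = 0.34765625
Since 0.34765625 <= 1, Kraft's inequality IS satisfied.
A prefix code with these lengths CAN exist.

Kraft sum = 0.34765625. Satisfied.


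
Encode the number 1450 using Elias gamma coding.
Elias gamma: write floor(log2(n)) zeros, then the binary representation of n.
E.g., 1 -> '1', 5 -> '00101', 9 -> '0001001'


num_bits = floor(log2(1450)) + 1 = 11
leading_zeros = num_bits - 1 = 10
binary(1450) = 10110101010

Elias gamma(1450) = '0000000000' + '10110101010' = 000000000010110101010 (21 bits)


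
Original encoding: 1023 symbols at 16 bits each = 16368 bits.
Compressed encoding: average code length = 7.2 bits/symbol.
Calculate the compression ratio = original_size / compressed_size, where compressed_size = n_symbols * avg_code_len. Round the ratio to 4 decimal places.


original_size = n_symbols * orig_bits = 1023 * 16 = 16368 bits
compressed_size = n_symbols * avg_code_len = 1023 * 7.2 = 7365.6 bits
ratio = original_size / compressed_size = 16368 / 7365.6 = 2.2222

Compression ratio = 2.2222


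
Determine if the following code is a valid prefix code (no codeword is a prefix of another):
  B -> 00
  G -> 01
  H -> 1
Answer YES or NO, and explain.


Checking each pair (does one codeword prefix another?):
  B='00' vs G='01': no prefix
  B='00' vs H='1': no prefix
  G='01' vs B='00': no prefix
  G='01' vs H='1': no prefix
  H='1' vs B='00': no prefix
  H='1' vs G='01': no prefix
No violation found over all pairs.

YES -- this is a valid prefix code. No codeword is a prefix of any other codeword.


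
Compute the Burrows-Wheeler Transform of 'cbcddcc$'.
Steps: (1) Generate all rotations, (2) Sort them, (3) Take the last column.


Rotations (sorted):
  0: $cbcddcc -> last char: c
  1: bcddcc$c -> last char: c
  2: c$cbcddc -> last char: c
  3: cbcddcc$ -> last char: $
  4: cc$cbcdd -> last char: d
  5: cddcc$cb -> last char: b
  6: dcc$cbcd -> last char: d
  7: ddcc$cbc -> last char: c


BWT = ccc$dbdc


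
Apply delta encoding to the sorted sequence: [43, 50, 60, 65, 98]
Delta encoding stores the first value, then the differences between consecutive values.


First value: 43
Deltas:
  50 - 43 = 7
  60 - 50 = 10
  65 - 60 = 5
  98 - 65 = 33


Delta encoded: [43, 7, 10, 5, 33]


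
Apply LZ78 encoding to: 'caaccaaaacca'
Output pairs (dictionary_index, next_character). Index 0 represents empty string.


LZ78 encoding steps:
Dictionary: {0: ''}
Step 1: w='' (idx 0), next='c' -> output (0, 'c'), add 'c' as idx 1
Step 2: w='' (idx 0), next='a' -> output (0, 'a'), add 'a' as idx 2
Step 3: w='a' (idx 2), next='c' -> output (2, 'c'), add 'ac' as idx 3
Step 4: w='c' (idx 1), next='a' -> output (1, 'a'), add 'ca' as idx 4
Step 5: w='a' (idx 2), next='a' -> output (2, 'a'), add 'aa' as idx 5
Step 6: w='ac' (idx 3), next='c' -> output (3, 'c'), add 'acc' as idx 6
Step 7: w='a' (idx 2), end of input -> output (2, '')


Encoded: [(0, 'c'), (0, 'a'), (2, 'c'), (1, 'a'), (2, 'a'), (3, 'c'), (2, '')]


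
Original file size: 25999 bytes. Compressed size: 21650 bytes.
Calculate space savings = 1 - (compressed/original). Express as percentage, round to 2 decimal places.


ratio = compressed/original = 21650/25999 = 0.832724
savings = 1 - ratio = 1 - 0.832724 = 0.167276
as a percentage: 0.167276 * 100 = 16.73%

Space savings = 1 - 21650/25999 = 16.73%


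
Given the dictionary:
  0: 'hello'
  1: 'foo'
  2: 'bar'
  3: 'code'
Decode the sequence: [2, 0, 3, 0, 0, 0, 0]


Look up each index in the dictionary:
  2 -> 'bar'
  0 -> 'hello'
  3 -> 'code'
  0 -> 'hello'
  0 -> 'hello'
  0 -> 'hello'
  0 -> 'hello'

Decoded: "bar hello code hello hello hello hello"


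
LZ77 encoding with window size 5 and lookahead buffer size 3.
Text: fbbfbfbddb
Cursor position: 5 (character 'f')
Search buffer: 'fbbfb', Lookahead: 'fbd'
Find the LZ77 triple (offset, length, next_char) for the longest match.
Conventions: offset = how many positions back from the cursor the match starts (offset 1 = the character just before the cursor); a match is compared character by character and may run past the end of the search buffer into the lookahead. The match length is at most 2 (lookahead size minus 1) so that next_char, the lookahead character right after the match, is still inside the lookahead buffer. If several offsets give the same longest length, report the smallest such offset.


Try each offset into the search buffer:
  offset=1 (pos 4, char 'b'): match length 0
  offset=2 (pos 3, char 'f'): match length 2
  offset=3 (pos 2, char 'b'): match length 0
  offset=4 (pos 1, char 'b'): match length 0
  offset=5 (pos 0, char 'f'): match length 2
Longest match has length 2, found at offsets 2, 5; take the smallest, offset 2.
next_char = character at position 5 + 2 = 7 -> 'd'

Best match: offset=2, length=2 (matching 'fb' starting at position 3)
LZ77 triple: (2, 2, 'd')


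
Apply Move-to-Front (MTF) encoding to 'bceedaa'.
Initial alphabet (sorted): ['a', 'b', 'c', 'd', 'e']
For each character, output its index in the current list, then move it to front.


MTF encoding:
'b': index 1 in ['a', 'b', 'c', 'd', 'e'] -> ['b', 'a', 'c', 'd', 'e']
'c': index 2 in ['b', 'a', 'c', 'd', 'e'] -> ['c', 'b', 'a', 'd', 'e']
'e': index 4 in ['c', 'b', 'a', 'd', 'e'] -> ['e', 'c', 'b', 'a', 'd']
'e': index 0 in ['e', 'c', 'b', 'a', 'd'] -> ['e', 'c', 'b', 'a', 'd']
'd': index 4 in ['e', 'c', 'b', 'a', 'd'] -> ['d', 'e', 'c', 'b', 'a']
'a': index 4 in ['d', 'e', 'c', 'b', 'a'] -> ['a', 'd', 'e', 'c', 'b']
'a': index 0 in ['a', 'd', 'e', 'c', 'b'] -> ['a', 'd', 'e', 'c', 'b']


Output: [1, 2, 4, 0, 4, 4, 0]


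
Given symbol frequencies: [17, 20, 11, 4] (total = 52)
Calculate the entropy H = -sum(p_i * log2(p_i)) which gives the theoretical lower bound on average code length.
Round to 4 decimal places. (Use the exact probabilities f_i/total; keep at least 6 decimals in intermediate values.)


Per-symbol terms -p_i * log2(p_i) with p_i = f_i/52:
  p = 17/52 = 0.326923: log2(p) = -1.612977, -p*log2(p) = 0.527319
  p = 20/52 = 0.384615: log2(p) = -1.378512, -p*log2(p) = 0.530197
  p = 11/52 = 0.211538: log2(p) = -2.241008, -p*log2(p) = 0.474059
  p = 4/52 = 0.076923: log2(p) = -3.700440, -p*log2(p) = 0.284649
H = 0.527319 + 0.530197 + 0.474059 + 0.284649 = 1.816224

H = 1.8162 bits/symbol


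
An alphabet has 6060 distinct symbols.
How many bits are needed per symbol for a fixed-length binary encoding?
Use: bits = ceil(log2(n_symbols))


log2(6060) = 12.5651
Bracket: 2^12 = 4096 < 6060 <= 2^13 = 8192
So ceil(log2(6060)) = 13

bits = ceil(log2(6060)) = ceil(12.5651) = 13 bits


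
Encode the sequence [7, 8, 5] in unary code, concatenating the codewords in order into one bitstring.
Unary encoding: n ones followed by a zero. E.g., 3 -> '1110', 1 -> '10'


Encode each number as n ones followed by a terminating 0:
  7 -> 11111110 (8 bits)
  8 -> 111111110 (9 bits)
  5 -> 111110 (6 bits)
Total length = 8 + 9 + 6 = 23 bits.

Unary([7, 8, 5]) = 11111110111111110111110 (23 bits)


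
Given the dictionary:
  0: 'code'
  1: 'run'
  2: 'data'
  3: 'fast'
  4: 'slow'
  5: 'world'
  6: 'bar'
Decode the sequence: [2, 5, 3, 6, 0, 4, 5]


Look up each index in the dictionary:
  2 -> 'data'
  5 -> 'world'
  3 -> 'fast'
  6 -> 'bar'
  0 -> 'code'
  4 -> 'slow'
  5 -> 'world'

Decoded: "data world fast bar code slow world"


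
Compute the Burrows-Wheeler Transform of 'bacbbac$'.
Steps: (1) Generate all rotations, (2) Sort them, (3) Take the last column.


Rotations (sorted):
  0: $bacbbac -> last char: c
  1: ac$bacbb -> last char: b
  2: acbbac$b -> last char: b
  3: bac$bacb -> last char: b
  4: bacbbac$ -> last char: $
  5: bbac$bac -> last char: c
  6: c$bacbba -> last char: a
  7: cbbac$ba -> last char: a


BWT = cbbb$caa


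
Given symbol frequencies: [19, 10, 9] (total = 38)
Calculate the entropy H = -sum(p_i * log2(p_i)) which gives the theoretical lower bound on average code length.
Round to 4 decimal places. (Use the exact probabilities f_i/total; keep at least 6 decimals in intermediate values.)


Per-symbol terms -p_i * log2(p_i) with p_i = f_i/38:
  p = 19/38 = 0.500000: log2(p) = -1.000000, -p*log2(p) = 0.500000
  p = 10/38 = 0.263158: log2(p) = -1.925999, -p*log2(p) = 0.506842
  p = 9/38 = 0.236842: log2(p) = -2.078003, -p*log2(p) = 0.492158
H = 0.500000 + 0.506842 + 0.492158 = 1.499000

H = 1.499 bits/symbol


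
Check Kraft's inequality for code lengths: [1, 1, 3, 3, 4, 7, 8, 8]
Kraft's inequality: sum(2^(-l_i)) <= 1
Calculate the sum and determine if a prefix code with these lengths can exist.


Sum = 2^(-1) + 2^(-1) + 2^(-3) + 2^(-3) + 2^(-4) + 2^(-7) + 2^(-8) + 2^(-8)
    = 0.5 + 0.5 + 0.125 + 0.125 + 0.0625 + 0.0078125 + 0.00390625 + 0.00390625
    = 340/256 = 1.328125
Since 1.328125 > 1, Kraft's inequality is NOT satisfied.
A prefix code with these lengths CANNOT exist.

Kraft sum = 1.328125. Not satisfied.


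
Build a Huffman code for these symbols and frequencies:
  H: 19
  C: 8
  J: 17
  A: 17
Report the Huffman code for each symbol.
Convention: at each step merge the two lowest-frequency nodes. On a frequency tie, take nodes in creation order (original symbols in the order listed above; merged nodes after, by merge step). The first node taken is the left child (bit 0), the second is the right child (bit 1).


Huffman tree construction:
Step 1: Merge C(8) + J(17) = 25
Step 2: Merge A(17) + H(19) = 36
Step 3: Merge (C+J)(25) + (A+H)(36) = 61
Read each symbol's code off the tree from the root (left child = 0, right child = 1).

Codes:
  H: 11 (length 2)
  C: 00 (length 2)
  J: 01 (length 2)
  A: 10 (length 2)
Average code length: 122/61 = 2.0000 bits/symbol


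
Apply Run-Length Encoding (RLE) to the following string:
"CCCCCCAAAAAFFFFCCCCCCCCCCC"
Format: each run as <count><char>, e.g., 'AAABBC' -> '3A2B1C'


Scanning runs left to right:
  i=0: run of 'C' x 6 -> '6C'
  i=6: run of 'A' x 5 -> '5A'
  i=11: run of 'F' x 4 -> '4F'
  i=15: run of 'C' x 11 -> '11C'

RLE = 6C5A4F11C


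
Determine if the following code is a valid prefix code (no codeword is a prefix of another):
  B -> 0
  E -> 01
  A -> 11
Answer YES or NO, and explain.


Checking each pair (does one codeword prefix another?):
  B='0' vs E='01': prefix -- VIOLATION

NO -- this is NOT a valid prefix code. B (0) is a prefix of E (01).


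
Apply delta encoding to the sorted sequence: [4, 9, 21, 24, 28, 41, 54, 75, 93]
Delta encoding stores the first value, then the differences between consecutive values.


First value: 4
Deltas:
  9 - 4 = 5
  21 - 9 = 12
  24 - 21 = 3
  28 - 24 = 4
  41 - 28 = 13
  54 - 41 = 13
  75 - 54 = 21
  93 - 75 = 18


Delta encoded: [4, 5, 12, 3, 4, 13, 13, 21, 18]


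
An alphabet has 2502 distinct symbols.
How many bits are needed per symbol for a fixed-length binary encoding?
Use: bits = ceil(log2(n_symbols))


log2(2502) = 11.2889
Bracket: 2^11 = 2048 < 2502 <= 2^12 = 4096
So ceil(log2(2502)) = 12

bits = ceil(log2(2502)) = ceil(11.2889) = 12 bits


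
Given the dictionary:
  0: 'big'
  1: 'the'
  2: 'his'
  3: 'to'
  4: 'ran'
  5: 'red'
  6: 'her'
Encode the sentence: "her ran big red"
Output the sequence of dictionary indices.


Look up each word in the dictionary:
  'her' -> 6
  'ran' -> 4
  'big' -> 0
  'red' -> 5

Encoded: [6, 4, 0, 5]


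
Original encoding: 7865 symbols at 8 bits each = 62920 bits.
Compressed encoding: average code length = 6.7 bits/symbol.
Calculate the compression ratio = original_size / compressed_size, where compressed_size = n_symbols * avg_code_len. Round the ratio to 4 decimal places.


original_size = n_symbols * orig_bits = 7865 * 8 = 62920 bits
compressed_size = n_symbols * avg_code_len = 7865 * 6.7 = 52695.5 bits
ratio = original_size / compressed_size = 62920 / 52695.5 = 1.194

Compression ratio = 1.194


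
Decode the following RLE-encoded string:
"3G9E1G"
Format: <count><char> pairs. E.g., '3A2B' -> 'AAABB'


Expanding each <count><char> pair:
  3G -> 'GGG'
  9E -> 'EEEEEEEEE'
  1G -> 'G'

Decoded = GGGEEEEEEEEEG


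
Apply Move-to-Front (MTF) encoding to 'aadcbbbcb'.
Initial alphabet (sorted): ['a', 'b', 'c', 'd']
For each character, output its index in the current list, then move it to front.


MTF encoding:
'a': index 0 in ['a', 'b', 'c', 'd'] -> ['a', 'b', 'c', 'd']
'a': index 0 in ['a', 'b', 'c', 'd'] -> ['a', 'b', 'c', 'd']
'd': index 3 in ['a', 'b', 'c', 'd'] -> ['d', 'a', 'b', 'c']
'c': index 3 in ['d', 'a', 'b', 'c'] -> ['c', 'd', 'a', 'b']
'b': index 3 in ['c', 'd', 'a', 'b'] -> ['b', 'c', 'd', 'a']
'b': index 0 in ['b', 'c', 'd', 'a'] -> ['b', 'c', 'd', 'a']
'b': index 0 in ['b', 'c', 'd', 'a'] -> ['b', 'c', 'd', 'a']
'c': index 1 in ['b', 'c', 'd', 'a'] -> ['c', 'b', 'd', 'a']
'b': index 1 in ['c', 'b', 'd', 'a'] -> ['b', 'c', 'd', 'a']


Output: [0, 0, 3, 3, 3, 0, 0, 1, 1]


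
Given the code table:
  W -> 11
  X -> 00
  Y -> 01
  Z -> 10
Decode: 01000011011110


Decoding:
01 -> Y
00 -> X
00 -> X
11 -> W
01 -> Y
11 -> W
10 -> Z


Result: YXXWYWZ


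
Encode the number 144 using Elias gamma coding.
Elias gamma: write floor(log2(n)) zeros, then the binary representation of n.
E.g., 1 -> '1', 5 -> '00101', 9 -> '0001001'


num_bits = floor(log2(144)) + 1 = 8
leading_zeros = num_bits - 1 = 7
binary(144) = 10010000

Elias gamma(144) = '0000000' + '10010000' = 000000010010000 (15 bits)


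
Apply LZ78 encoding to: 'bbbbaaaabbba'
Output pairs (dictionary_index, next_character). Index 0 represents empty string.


LZ78 encoding steps:
Dictionary: {0: ''}
Step 1: w='' (idx 0), next='b' -> output (0, 'b'), add 'b' as idx 1
Step 2: w='b' (idx 1), next='b' -> output (1, 'b'), add 'bb' as idx 2
Step 3: w='b' (idx 1), next='a' -> output (1, 'a'), add 'ba' as idx 3
Step 4: w='' (idx 0), next='a' -> output (0, 'a'), add 'a' as idx 4
Step 5: w='a' (idx 4), next='a' -> output (4, 'a'), add 'aa' as idx 5
Step 6: w='bb' (idx 2), next='b' -> output (2, 'b'), add 'bbb' as idx 6
Step 7: w='a' (idx 4), end of input -> output (4, '')


Encoded: [(0, 'b'), (1, 'b'), (1, 'a'), (0, 'a'), (4, 'a'), (2, 'b'), (4, '')]


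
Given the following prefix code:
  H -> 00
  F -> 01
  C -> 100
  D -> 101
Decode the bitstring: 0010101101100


Decoding step by step:
Bits 00 -> H
Bits 101 -> D
Bits 01 -> F
Bits 101 -> D
Bits 100 -> C


Decoded message: HDFDC


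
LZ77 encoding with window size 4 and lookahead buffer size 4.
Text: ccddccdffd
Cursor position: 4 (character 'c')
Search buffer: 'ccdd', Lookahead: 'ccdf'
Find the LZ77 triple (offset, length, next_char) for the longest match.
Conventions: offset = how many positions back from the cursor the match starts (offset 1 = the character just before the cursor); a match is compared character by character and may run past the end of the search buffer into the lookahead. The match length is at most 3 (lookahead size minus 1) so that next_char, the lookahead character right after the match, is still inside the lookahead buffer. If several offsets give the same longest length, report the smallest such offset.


Try each offset into the search buffer:
  offset=1 (pos 3, char 'd'): match length 0
  offset=2 (pos 2, char 'd'): match length 0
  offset=3 (pos 1, char 'c'): match length 1
  offset=4 (pos 0, char 'c'): match length 3
Longest match has length 3 at offset 4.
next_char = character at position 4 + 3 = 7 -> 'f'

Best match: offset=4, length=3 (matching 'ccd' starting at position 0)
LZ77 triple: (4, 3, 'f')


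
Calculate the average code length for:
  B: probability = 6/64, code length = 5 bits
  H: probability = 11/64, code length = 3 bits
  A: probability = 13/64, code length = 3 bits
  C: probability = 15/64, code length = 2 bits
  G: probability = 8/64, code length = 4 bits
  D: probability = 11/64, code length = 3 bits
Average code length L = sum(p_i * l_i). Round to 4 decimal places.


Weighted contributions p_i * l_i:
  B: (6/64) * 5 = 30/64
  H: (11/64) * 3 = 33/64
  A: (13/64) * 3 = 39/64
  C: (15/64) * 2 = 30/64
  G: (8/64) * 4 = 32/64
  D: (11/64) * 3 = 33/64
Sum = (30 + 33 + 39 + 30 + 32 + 33)/64 = 197/64

L = 197/64 = 3.0781 bits/symbol


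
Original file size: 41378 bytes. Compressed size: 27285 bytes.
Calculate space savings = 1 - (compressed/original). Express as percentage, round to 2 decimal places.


ratio = compressed/original = 27285/41378 = 0.659408
savings = 1 - ratio = 1 - 0.659408 = 0.340592
as a percentage: 0.340592 * 100 = 34.06%

Space savings = 1 - 27285/41378 = 34.06%


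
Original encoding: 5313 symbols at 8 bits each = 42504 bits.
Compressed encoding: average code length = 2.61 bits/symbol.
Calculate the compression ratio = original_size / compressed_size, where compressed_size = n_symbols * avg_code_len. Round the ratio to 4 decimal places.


original_size = n_symbols * orig_bits = 5313 * 8 = 42504 bits
compressed_size = n_symbols * avg_code_len = 5313 * 2.61 = 13866.93 bits
ratio = original_size / compressed_size = 42504 / 13866.93 = 3.0651

Compression ratio = 3.0651


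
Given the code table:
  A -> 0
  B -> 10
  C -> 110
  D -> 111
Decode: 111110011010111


Decoding:
111 -> D
110 -> C
0 -> A
110 -> C
10 -> B
111 -> D


Result: DCACBD


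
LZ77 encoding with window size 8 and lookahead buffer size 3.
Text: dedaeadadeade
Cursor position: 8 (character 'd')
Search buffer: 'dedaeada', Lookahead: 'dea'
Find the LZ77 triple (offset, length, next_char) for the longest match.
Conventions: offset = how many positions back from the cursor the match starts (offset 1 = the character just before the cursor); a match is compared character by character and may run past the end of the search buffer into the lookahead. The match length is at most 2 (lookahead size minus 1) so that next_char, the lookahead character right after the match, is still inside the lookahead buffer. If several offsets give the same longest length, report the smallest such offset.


Try each offset into the search buffer:
  offset=1 (pos 7, char 'a'): match length 0
  offset=2 (pos 6, char 'd'): match length 1
  offset=3 (pos 5, char 'a'): match length 0
  offset=4 (pos 4, char 'e'): match length 0
  offset=5 (pos 3, char 'a'): match length 0
  offset=6 (pos 2, char 'd'): match length 1
  offset=7 (pos 1, char 'e'): match length 0
  offset=8 (pos 0, char 'd'): match length 2
Longest match has length 2 at offset 8.
next_char = character at position 8 + 2 = 10 -> 'a'

Best match: offset=8, length=2 (matching 'de' starting at position 0)
LZ77 triple: (8, 2, 'a')


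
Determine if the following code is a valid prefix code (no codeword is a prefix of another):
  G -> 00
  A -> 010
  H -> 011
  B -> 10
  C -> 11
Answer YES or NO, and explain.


Checking each pair (does one codeword prefix another?):
  G='00' vs A='010': no prefix
  G='00' vs H='011': no prefix
  G='00' vs B='10': no prefix
  G='00' vs C='11': no prefix
  A='010' vs G='00': no prefix
  A='010' vs H='011': no prefix
  A='010' vs B='10': no prefix
  A='010' vs C='11': no prefix
  H='011' vs G='00': no prefix
  H='011' vs A='010': no prefix
  H='011' vs B='10': no prefix
  H='011' vs C='11': no prefix
  B='10' vs G='00': no prefix
  B='10' vs A='010': no prefix
  B='10' vs H='011': no prefix
  B='10' vs C='11': no prefix
  C='11' vs G='00': no prefix
  C='11' vs A='010': no prefix
  C='11' vs H='011': no prefix
  C='11' vs B='10': no prefix
No violation found over all pairs.

YES -- this is a valid prefix code. No codeword is a prefix of any other codeword.


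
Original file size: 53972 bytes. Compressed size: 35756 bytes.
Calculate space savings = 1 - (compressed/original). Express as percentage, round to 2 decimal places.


ratio = compressed/original = 35756/53972 = 0.662492
savings = 1 - ratio = 1 - 0.662492 = 0.337508
as a percentage: 0.337508 * 100 = 33.75%

Space savings = 1 - 35756/53972 = 33.75%


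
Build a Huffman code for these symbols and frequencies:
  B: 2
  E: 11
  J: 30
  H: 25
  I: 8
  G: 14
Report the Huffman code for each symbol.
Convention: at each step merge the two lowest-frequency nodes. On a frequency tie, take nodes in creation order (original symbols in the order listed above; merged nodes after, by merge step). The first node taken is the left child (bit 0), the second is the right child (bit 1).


Huffman tree construction:
Step 1: Merge B(2) + I(8) = 10
Step 2: Merge (B+I)(10) + E(11) = 21
Step 3: Merge G(14) + ((B+I)+E)(21) = 35
Step 4: Merge H(25) + J(30) = 55
Step 5: Merge (G+((B+I)+E))(35) + (H+J)(55) = 90
Read each symbol's code off the tree from the root (left child = 0, right child = 1).

Codes:
  B: 0100 (length 4)
  E: 011 (length 3)
  J: 11 (length 2)
  H: 10 (length 2)
  I: 0101 (length 4)
  G: 00 (length 2)
Average code length: 211/90 = 2.3444 bits/symbol


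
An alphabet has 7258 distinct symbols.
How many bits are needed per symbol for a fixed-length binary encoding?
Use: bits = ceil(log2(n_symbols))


log2(7258) = 12.8254
Bracket: 2^12 = 4096 < 7258 <= 2^13 = 8192
So ceil(log2(7258)) = 13

bits = ceil(log2(7258)) = ceil(12.8254) = 13 bits


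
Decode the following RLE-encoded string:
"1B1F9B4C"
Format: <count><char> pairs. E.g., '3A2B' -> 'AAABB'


Expanding each <count><char> pair:
  1B -> 'B'
  1F -> 'F'
  9B -> 'BBBBBBBBB'
  4C -> 'CCCC'

Decoded = BFBBBBBBBBBCCCC


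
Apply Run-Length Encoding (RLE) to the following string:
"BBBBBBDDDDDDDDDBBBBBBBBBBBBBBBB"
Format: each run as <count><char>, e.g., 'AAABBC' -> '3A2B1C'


Scanning runs left to right:
  i=0: run of 'B' x 6 -> '6B'
  i=6: run of 'D' x 9 -> '9D'
  i=15: run of 'B' x 16 -> '16B'

RLE = 6B9D16B


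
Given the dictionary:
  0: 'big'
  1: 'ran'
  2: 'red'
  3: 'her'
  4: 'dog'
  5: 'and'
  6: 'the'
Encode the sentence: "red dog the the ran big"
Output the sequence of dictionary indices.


Look up each word in the dictionary:
  'red' -> 2
  'dog' -> 4
  'the' -> 6
  'the' -> 6
  'ran' -> 1
  'big' -> 0

Encoded: [2, 4, 6, 6, 1, 0]


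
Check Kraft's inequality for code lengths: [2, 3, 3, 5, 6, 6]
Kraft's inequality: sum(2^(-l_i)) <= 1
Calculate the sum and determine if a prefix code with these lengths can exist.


Sum = 2^(-2) + 2^(-3) + 2^(-3) + 2^(-5) + 2^(-6) + 2^(-6)
    = 0.25 + 0.125 + 0.125 + 0.03125 + 0.015625 + 0.015625
    = 36/64 = 0.5625
Since 0.5625 <= 1, Kraft's inequality IS satisfied.
A prefix code with these lengths CAN exist.

Kraft sum = 0.5625. Satisfied.


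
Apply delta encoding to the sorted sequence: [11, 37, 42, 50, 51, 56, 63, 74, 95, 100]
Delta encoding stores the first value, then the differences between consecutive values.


First value: 11
Deltas:
  37 - 11 = 26
  42 - 37 = 5
  50 - 42 = 8
  51 - 50 = 1
  56 - 51 = 5
  63 - 56 = 7
  74 - 63 = 11
  95 - 74 = 21
  100 - 95 = 5


Delta encoded: [11, 26, 5, 8, 1, 5, 7, 11, 21, 5]


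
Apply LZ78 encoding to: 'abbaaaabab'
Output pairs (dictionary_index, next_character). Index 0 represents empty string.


LZ78 encoding steps:
Dictionary: {0: ''}
Step 1: w='' (idx 0), next='a' -> output (0, 'a'), add 'a' as idx 1
Step 2: w='' (idx 0), next='b' -> output (0, 'b'), add 'b' as idx 2
Step 3: w='b' (idx 2), next='a' -> output (2, 'a'), add 'ba' as idx 3
Step 4: w='a' (idx 1), next='a' -> output (1, 'a'), add 'aa' as idx 4
Step 5: w='a' (idx 1), next='b' -> output (1, 'b'), add 'ab' as idx 5
Step 6: w='ab' (idx 5), end of input -> output (5, '')


Encoded: [(0, 'a'), (0, 'b'), (2, 'a'), (1, 'a'), (1, 'b'), (5, '')]


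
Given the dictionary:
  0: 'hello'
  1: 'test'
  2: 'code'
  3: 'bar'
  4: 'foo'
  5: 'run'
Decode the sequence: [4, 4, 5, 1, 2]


Look up each index in the dictionary:
  4 -> 'foo'
  4 -> 'foo'
  5 -> 'run'
  1 -> 'test'
  2 -> 'code'

Decoded: "foo foo run test code"


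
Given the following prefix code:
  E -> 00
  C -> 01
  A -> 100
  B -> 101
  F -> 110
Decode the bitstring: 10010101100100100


Decoding step by step:
Bits 100 -> A
Bits 101 -> B
Bits 01 -> C
Bits 100 -> A
Bits 100 -> A
Bits 100 -> A


Decoded message: ABCAAA


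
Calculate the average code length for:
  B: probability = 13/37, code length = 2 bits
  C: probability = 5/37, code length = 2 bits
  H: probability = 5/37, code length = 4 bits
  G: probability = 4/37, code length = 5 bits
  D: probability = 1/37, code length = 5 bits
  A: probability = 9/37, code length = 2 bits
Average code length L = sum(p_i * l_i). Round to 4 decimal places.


Weighted contributions p_i * l_i:
  B: (13/37) * 2 = 26/37
  C: (5/37) * 2 = 10/37
  H: (5/37) * 4 = 20/37
  G: (4/37) * 5 = 20/37
  D: (1/37) * 5 = 5/37
  A: (9/37) * 2 = 18/37
Sum = (26 + 10 + 20 + 20 + 5 + 18)/37 = 99/37

L = 99/37 = 2.6757 bits/symbol


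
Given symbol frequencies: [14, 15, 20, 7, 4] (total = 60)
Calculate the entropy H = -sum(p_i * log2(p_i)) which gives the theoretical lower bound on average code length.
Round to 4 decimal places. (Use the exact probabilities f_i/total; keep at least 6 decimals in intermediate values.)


Per-symbol terms -p_i * log2(p_i) with p_i = f_i/60:
  p = 14/60 = 0.233333: log2(p) = -2.099536, -p*log2(p) = 0.489892
  p = 15/60 = 0.250000: log2(p) = -2.000000, -p*log2(p) = 0.500000
  p = 20/60 = 0.333333: log2(p) = -1.584963, -p*log2(p) = 0.528321
  p = 7/60 = 0.116667: log2(p) = -3.099536, -p*log2(p) = 0.361612
  p = 4/60 = 0.066667: log2(p) = -3.906891, -p*log2(p) = 0.260459
H = 0.489892 + 0.500000 + 0.528321 + 0.361612 + 0.260459 = 2.140284

H = 2.1403 bits/symbol


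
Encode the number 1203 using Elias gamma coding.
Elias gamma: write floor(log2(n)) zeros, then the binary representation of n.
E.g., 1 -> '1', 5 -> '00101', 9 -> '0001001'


num_bits = floor(log2(1203)) + 1 = 11
leading_zeros = num_bits - 1 = 10
binary(1203) = 10010110011

Elias gamma(1203) = '0000000000' + '10010110011' = 000000000010010110011 (21 bits)


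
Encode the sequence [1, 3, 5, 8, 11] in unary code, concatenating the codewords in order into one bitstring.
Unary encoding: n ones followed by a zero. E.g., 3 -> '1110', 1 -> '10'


Encode each number as n ones followed by a terminating 0:
  1 -> 10 (2 bits)
  3 -> 1110 (4 bits)
  5 -> 111110 (6 bits)
  8 -> 111111110 (9 bits)
  11 -> 111111111110 (12 bits)
Total length = 2 + 4 + 6 + 9 + 12 = 33 bits.

Unary([1, 3, 5, 8, 11]) = 101110111110111111110111111111110 (33 bits)


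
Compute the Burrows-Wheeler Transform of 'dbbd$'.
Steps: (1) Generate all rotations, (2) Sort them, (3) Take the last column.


Rotations (sorted):
  0: $dbbd -> last char: d
  1: bbd$d -> last char: d
  2: bd$db -> last char: b
  3: d$dbb -> last char: b
  4: dbbd$ -> last char: $


BWT = ddbb$


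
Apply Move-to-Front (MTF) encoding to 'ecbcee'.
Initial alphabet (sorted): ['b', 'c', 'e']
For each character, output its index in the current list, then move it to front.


MTF encoding:
'e': index 2 in ['b', 'c', 'e'] -> ['e', 'b', 'c']
'c': index 2 in ['e', 'b', 'c'] -> ['c', 'e', 'b']
'b': index 2 in ['c', 'e', 'b'] -> ['b', 'c', 'e']
'c': index 1 in ['b', 'c', 'e'] -> ['c', 'b', 'e']
'e': index 2 in ['c', 'b', 'e'] -> ['e', 'c', 'b']
'e': index 0 in ['e', 'c', 'b'] -> ['e', 'c', 'b']


Output: [2, 2, 2, 1, 2, 0]


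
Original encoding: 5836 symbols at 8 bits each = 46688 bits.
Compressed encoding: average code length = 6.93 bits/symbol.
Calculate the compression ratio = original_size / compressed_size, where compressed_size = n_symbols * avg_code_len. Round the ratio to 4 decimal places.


original_size = n_symbols * orig_bits = 5836 * 8 = 46688 bits
compressed_size = n_symbols * avg_code_len = 5836 * 6.93 = 40443.48 bits
ratio = original_size / compressed_size = 46688 / 40443.48 = 1.1544

Compression ratio = 1.1544


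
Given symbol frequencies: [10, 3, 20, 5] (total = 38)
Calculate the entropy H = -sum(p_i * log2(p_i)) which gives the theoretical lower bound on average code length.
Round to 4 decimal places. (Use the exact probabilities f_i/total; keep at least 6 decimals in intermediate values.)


Per-symbol terms -p_i * log2(p_i) with p_i = f_i/38:
  p = 10/38 = 0.263158: log2(p) = -1.925999, -p*log2(p) = 0.506842
  p = 3/38 = 0.078947: log2(p) = -3.662965, -p*log2(p) = 0.289181
  p = 20/38 = 0.526316: log2(p) = -0.925999, -p*log2(p) = 0.487368
  p = 5/38 = 0.131579: log2(p) = -2.925999, -p*log2(p) = 0.385000
H = 0.506842 + 0.289181 + 0.487368 + 0.385000 = 1.668391

H = 1.6684 bits/symbol


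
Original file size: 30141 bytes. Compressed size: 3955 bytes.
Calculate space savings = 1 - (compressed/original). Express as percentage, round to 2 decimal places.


ratio = compressed/original = 3955/30141 = 0.131217
savings = 1 - ratio = 1 - 0.131217 = 0.868783
as a percentage: 0.868783 * 100 = 86.88%

Space savings = 1 - 3955/30141 = 86.88%


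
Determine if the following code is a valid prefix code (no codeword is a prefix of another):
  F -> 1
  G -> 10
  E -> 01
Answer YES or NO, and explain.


Checking each pair (does one codeword prefix another?):
  F='1' vs G='10': prefix -- VIOLATION

NO -- this is NOT a valid prefix code. F (1) is a prefix of G (10).


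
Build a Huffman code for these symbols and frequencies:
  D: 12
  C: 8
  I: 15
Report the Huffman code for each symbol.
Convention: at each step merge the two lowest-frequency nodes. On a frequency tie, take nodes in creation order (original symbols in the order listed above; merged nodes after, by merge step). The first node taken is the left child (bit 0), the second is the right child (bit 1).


Huffman tree construction:
Step 1: Merge C(8) + D(12) = 20
Step 2: Merge I(15) + (C+D)(20) = 35
Read each symbol's code off the tree from the root (left child = 0, right child = 1).

Codes:
  D: 11 (length 2)
  C: 10 (length 2)
  I: 0 (length 1)
Average code length: 55/35 = 1.5714 bits/symbol


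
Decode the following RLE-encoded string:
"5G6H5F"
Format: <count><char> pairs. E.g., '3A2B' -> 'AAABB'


Expanding each <count><char> pair:
  5G -> 'GGGGG'
  6H -> 'HHHHHH'
  5F -> 'FFFFF'

Decoded = GGGGGHHHHHHFFFFF


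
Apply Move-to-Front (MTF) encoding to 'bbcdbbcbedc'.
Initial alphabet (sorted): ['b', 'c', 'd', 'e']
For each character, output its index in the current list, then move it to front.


MTF encoding:
'b': index 0 in ['b', 'c', 'd', 'e'] -> ['b', 'c', 'd', 'e']
'b': index 0 in ['b', 'c', 'd', 'e'] -> ['b', 'c', 'd', 'e']
'c': index 1 in ['b', 'c', 'd', 'e'] -> ['c', 'b', 'd', 'e']
'd': index 2 in ['c', 'b', 'd', 'e'] -> ['d', 'c', 'b', 'e']
'b': index 2 in ['d', 'c', 'b', 'e'] -> ['b', 'd', 'c', 'e']
'b': index 0 in ['b', 'd', 'c', 'e'] -> ['b', 'd', 'c', 'e']
'c': index 2 in ['b', 'd', 'c', 'e'] -> ['c', 'b', 'd', 'e']
'b': index 1 in ['c', 'b', 'd', 'e'] -> ['b', 'c', 'd', 'e']
'e': index 3 in ['b', 'c', 'd', 'e'] -> ['e', 'b', 'c', 'd']
'd': index 3 in ['e', 'b', 'c', 'd'] -> ['d', 'e', 'b', 'c']
'c': index 3 in ['d', 'e', 'b', 'c'] -> ['c', 'd', 'e', 'b']


Output: [0, 0, 1, 2, 2, 0, 2, 1, 3, 3, 3]


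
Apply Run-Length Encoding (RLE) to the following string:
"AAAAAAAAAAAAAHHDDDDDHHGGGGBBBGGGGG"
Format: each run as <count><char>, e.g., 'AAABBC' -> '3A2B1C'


Scanning runs left to right:
  i=0: run of 'A' x 13 -> '13A'
  i=13: run of 'H' x 2 -> '2H'
  i=15: run of 'D' x 5 -> '5D'
  i=20: run of 'H' x 2 -> '2H'
  i=22: run of 'G' x 4 -> '4G'
  i=26: run of 'B' x 3 -> '3B'
  i=29: run of 'G' x 5 -> '5G'

RLE = 13A2H5D2H4G3B5G


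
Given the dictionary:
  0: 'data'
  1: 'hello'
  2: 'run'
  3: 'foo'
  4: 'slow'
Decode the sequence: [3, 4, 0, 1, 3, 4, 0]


Look up each index in the dictionary:
  3 -> 'foo'
  4 -> 'slow'
  0 -> 'data'
  1 -> 'hello'
  3 -> 'foo'
  4 -> 'slow'
  0 -> 'data'

Decoded: "foo slow data hello foo slow data"


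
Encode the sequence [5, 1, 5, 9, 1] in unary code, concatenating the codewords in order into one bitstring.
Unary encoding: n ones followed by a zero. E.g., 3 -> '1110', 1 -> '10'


Encode each number as n ones followed by a terminating 0:
  5 -> 111110 (6 bits)
  1 -> 10 (2 bits)
  5 -> 111110 (6 bits)
  9 -> 1111111110 (10 bits)
  1 -> 10 (2 bits)
Total length = 6 + 2 + 6 + 10 + 2 = 26 bits.

Unary([5, 1, 5, 9, 1]) = 11111010111110111111111010 (26 bits)


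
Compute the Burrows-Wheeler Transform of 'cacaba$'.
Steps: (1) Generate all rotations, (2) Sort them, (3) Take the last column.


Rotations (sorted):
  0: $cacaba -> last char: a
  1: a$cacab -> last char: b
  2: aba$cac -> last char: c
  3: acaba$c -> last char: c
  4: ba$caca -> last char: a
  5: caba$ca -> last char: a
  6: cacaba$ -> last char: $


BWT = abccaa$


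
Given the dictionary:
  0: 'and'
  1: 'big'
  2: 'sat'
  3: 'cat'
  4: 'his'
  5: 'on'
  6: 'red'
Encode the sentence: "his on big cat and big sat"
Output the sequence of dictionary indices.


Look up each word in the dictionary:
  'his' -> 4
  'on' -> 5
  'big' -> 1
  'cat' -> 3
  'and' -> 0
  'big' -> 1
  'sat' -> 2

Encoded: [4, 5, 1, 3, 0, 1, 2]


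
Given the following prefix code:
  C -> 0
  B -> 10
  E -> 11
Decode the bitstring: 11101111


Decoding step by step:
Bits 11 -> E
Bits 10 -> B
Bits 11 -> E
Bits 11 -> E


Decoded message: EBEE


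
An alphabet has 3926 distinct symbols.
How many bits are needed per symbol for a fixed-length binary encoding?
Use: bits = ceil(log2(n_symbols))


log2(3926) = 11.9388
Bracket: 2^11 = 2048 < 3926 <= 2^12 = 4096
So ceil(log2(3926)) = 12

bits = ceil(log2(3926)) = ceil(11.9388) = 12 bits


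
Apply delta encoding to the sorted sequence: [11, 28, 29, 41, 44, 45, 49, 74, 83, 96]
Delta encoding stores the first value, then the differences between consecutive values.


First value: 11
Deltas:
  28 - 11 = 17
  29 - 28 = 1
  41 - 29 = 12
  44 - 41 = 3
  45 - 44 = 1
  49 - 45 = 4
  74 - 49 = 25
  83 - 74 = 9
  96 - 83 = 13


Delta encoded: [11, 17, 1, 12, 3, 1, 4, 25, 9, 13]


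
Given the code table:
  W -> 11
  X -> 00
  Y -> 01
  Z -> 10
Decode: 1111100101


Decoding:
11 -> W
11 -> W
10 -> Z
01 -> Y
01 -> Y


Result: WWZYY


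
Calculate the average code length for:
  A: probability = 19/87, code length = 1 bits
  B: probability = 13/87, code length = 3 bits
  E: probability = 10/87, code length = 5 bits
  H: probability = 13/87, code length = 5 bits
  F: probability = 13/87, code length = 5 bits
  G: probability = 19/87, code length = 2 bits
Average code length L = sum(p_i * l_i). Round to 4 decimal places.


Weighted contributions p_i * l_i:
  A: (19/87) * 1 = 19/87
  B: (13/87) * 3 = 39/87
  E: (10/87) * 5 = 50/87
  H: (13/87) * 5 = 65/87
  F: (13/87) * 5 = 65/87
  G: (19/87) * 2 = 38/87
Sum = (19 + 39 + 50 + 65 + 65 + 38)/87 = 276/87

L = 276/87 = 3.1724 bits/symbol


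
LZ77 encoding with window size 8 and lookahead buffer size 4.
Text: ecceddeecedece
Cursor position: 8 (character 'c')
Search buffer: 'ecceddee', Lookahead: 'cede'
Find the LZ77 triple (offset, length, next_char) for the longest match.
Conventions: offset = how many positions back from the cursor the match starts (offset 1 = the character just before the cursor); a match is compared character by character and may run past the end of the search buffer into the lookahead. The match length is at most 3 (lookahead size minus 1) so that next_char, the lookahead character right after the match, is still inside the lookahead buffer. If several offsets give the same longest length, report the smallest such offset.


Try each offset into the search buffer:
  offset=1 (pos 7, char 'e'): match length 0
  offset=2 (pos 6, char 'e'): match length 0
  offset=3 (pos 5, char 'd'): match length 0
  offset=4 (pos 4, char 'd'): match length 0
  offset=5 (pos 3, char 'e'): match length 0
  offset=6 (pos 2, char 'c'): match length 3
  offset=7 (pos 1, char 'c'): match length 1
  offset=8 (pos 0, char 'e'): match length 0
Longest match has length 3 at offset 6.
next_char = character at position 8 + 3 = 11 -> 'e'

Best match: offset=6, length=3 (matching 'ced' starting at position 2)
LZ77 triple: (6, 3, 'e')
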